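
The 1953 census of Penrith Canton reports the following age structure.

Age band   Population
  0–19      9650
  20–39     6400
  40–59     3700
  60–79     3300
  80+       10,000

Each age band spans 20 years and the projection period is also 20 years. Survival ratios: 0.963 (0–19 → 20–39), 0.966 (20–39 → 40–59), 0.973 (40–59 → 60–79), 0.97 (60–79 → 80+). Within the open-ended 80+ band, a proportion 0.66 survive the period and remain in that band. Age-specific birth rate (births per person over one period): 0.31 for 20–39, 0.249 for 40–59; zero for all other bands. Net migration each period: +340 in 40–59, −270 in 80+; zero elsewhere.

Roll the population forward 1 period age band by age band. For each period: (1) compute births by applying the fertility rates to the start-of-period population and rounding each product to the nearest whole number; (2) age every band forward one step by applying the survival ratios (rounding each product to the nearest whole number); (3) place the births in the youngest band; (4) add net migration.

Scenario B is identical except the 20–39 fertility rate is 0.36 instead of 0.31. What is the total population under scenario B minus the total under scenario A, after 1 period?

— Period 1 —
Births: 6400 × 0.31 = 1984, 3700 × 0.249 = 921 → 2905
20–39: 9650 × 0.963 = 9293
40–59: 6400 × 0.966 = 6182
60–79: 3700 × 0.973 = 3600
80+: 3300 × 0.97 + 10000 × 0.66 = 3201 + 6600 = 9801
Net migration: 40–59 + 340 → 6522; 80+ − 270 → 9531
Giving 2905 / 9293 / 6522 / 3600 / 9531.
Scenario A total after 1 period: 31851
Scenario B projection —
— Period 1 —
Births: 6400 × 0.36 = 2304, 3700 × 0.249 = 921 → 3225
20–39: 9650 × 0.963 = 9293
40–59: 6400 × 0.966 = 6182
60–79: 3700 × 0.973 = 3600
80+: 3300 × 0.97 + 10000 × 0.66 = 3201 + 6600 = 9801
Net migration: 40–59 + 340 → 6522; 80+ − 270 → 9531
Giving 3225 / 9293 / 6522 / 3600 / 9531.
Scenario B total after 1 period: 32171
Difference B − A = 32171 − 31851 = 320

320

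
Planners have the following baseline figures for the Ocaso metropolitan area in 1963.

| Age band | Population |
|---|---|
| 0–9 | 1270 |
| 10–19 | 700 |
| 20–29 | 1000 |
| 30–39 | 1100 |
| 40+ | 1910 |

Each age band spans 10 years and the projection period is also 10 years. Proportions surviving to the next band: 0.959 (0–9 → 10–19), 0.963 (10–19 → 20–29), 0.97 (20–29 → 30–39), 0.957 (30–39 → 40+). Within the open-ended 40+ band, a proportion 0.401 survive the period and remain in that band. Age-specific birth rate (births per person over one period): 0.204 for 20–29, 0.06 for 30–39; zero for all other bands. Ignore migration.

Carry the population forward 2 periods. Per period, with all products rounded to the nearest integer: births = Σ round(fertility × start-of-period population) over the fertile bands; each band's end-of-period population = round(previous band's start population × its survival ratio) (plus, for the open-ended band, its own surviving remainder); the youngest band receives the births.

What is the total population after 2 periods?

— Period 1 —
Births: 1000 * 0.204 = 204  |  1100 * 0.06 = 66 → total 270
10–19: 1270 * 0.959 = 1218
20–29: 700 * 0.963 = 674
30–39: 1000 * 0.97 = 970
40+: 1100 * 0.957 + 1910 * 0.401 = 1053 + 766 = 1819
Population now: 0–9=270, 10–19=1218, 20–29=674, 30–39=970, 40+=1819
— Period 2 —
Births: 674 * 0.204 = 137  |  970 * 0.06 = 58 → total 195
10–19: 270 * 0.959 = 259
20–29: 1218 * 0.963 = 1173
30–39: 674 * 0.97 = 654
40+: 970 * 0.957 + 1819 * 0.401 = 928 + 729 = 1657
Population now: 0–9=195, 10–19=259, 20–29=1173, 30–39=654, 40+=1657
Total after period 2: 195 + 259 + 1173 + 654 + 1657 = 3938

3938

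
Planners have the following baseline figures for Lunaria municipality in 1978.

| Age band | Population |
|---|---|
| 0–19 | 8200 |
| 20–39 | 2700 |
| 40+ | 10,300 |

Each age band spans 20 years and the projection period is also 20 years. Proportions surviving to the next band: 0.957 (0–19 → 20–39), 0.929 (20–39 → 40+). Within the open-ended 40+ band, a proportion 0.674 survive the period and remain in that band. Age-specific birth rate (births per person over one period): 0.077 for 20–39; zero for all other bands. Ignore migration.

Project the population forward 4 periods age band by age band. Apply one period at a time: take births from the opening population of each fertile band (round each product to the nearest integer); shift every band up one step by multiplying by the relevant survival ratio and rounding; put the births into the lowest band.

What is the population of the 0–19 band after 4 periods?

Call the bands 1 to 3, youngest first.
— Period 1 —
Births: 2700 × 0.077 = 208
Band 2: 8200 × 0.957 = 7847
Band 3: 2700 × 0.929 + 10300 × 0.674 = 2508 + 6942 = 9450
End of period: [208, 7847, 9450]
— Period 2 —
Births: 7847 × 0.077 = 604
Band 2: 208 × 0.957 = 199
Band 3: 7847 × 0.929 + 9450 × 0.674 = 7290 + 6369 = 13659
End of period: [604, 199, 13659]
— Period 3 —
Births: 199 × 0.077 = 15
Band 2: 604 × 0.957 = 578
Band 3: 199 × 0.929 + 13659 × 0.674 = 185 + 9206 = 9391
End of period: [15, 578, 9391]
— Period 4 —
Births: 578 × 0.077 = 45
Band 2: 15 × 0.957 = 14
Band 3: 578 × 0.929 + 9391 × 0.674 = 537 + 6330 = 6867
End of period: [45, 14, 6867]

45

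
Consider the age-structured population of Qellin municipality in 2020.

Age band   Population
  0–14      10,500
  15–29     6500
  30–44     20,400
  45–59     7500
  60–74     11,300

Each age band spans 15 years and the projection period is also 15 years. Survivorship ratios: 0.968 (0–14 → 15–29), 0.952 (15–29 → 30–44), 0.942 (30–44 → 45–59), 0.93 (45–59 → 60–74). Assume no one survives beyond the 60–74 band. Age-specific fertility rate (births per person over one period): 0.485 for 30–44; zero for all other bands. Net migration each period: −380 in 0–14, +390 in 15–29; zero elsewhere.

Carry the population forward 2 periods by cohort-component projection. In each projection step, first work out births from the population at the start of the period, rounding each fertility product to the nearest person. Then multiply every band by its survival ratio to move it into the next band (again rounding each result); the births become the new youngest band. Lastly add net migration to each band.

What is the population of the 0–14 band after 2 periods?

2621

Numbering the bands 1..5 from youngest to oldest:
After projecting period 1:
Births: 20400 × 0.485 = 9894
Band 2: 10500 × 0.968 = 10164
Band 3: 6500 × 0.952 = 6188
Band 4: 20400 × 0.942 = 19217
Band 5: 7500 × 0.93 = 6975
Net migration: Band 1 − 380 → 9514; Band 2 + 390 → 10554
Giving 9514 / 10554 / 6188 / 19217 / 6975.
After projecting period 2:
Births: 6188 × 0.485 = 3001
Band 2: 9514 × 0.968 = 9210
Band 3: 10554 × 0.952 = 10047
Band 4: 6188 × 0.942 = 5829
Band 5: 19217 × 0.93 = 17872
Net migration: Band 1 − 380 → 2621; Band 2 + 390 → 9600
Giving 2621 / 9600 / 10047 / 5829 / 17872.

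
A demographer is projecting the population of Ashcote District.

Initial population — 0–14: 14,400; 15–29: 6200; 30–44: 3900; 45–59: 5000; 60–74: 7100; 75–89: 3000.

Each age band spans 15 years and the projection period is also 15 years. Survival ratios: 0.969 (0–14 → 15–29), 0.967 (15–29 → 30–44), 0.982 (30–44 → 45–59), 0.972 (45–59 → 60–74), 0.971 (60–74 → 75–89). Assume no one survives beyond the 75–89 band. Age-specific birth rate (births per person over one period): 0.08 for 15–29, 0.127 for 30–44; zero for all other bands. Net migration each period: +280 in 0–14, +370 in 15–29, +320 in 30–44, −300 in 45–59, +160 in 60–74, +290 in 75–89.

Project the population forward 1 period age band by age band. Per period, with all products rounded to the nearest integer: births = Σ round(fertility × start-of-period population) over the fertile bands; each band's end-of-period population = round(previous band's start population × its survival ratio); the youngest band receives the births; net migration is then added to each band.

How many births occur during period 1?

991

Call the groups 1 to 6, youngest first.
Period 1:
Births: 6200 × 0.08 = 496 ; 3900 × 0.127 = 495 — total 991
Group 2: 14400 × 0.969 = 13954
Group 3: 6200 × 0.967 = 5995
Group 4: 3900 × 0.982 = 3830
Group 5: 5000 × 0.972 = 4860
Group 6: 7100 × 0.971 = 6894
Net migration: Group 1 + 280 → 1271; Group 2 + 370 → 14324; Group 3 + 320 → 6315; Group 4 − 300 → 3530; Group 5 + 160 → 5020; Group 6 + 290 → 7184
Population now: 0–14=1271, 15–29=14324, 30–44=6315, 45–59=3530, 60–74=5020, 75–89=7184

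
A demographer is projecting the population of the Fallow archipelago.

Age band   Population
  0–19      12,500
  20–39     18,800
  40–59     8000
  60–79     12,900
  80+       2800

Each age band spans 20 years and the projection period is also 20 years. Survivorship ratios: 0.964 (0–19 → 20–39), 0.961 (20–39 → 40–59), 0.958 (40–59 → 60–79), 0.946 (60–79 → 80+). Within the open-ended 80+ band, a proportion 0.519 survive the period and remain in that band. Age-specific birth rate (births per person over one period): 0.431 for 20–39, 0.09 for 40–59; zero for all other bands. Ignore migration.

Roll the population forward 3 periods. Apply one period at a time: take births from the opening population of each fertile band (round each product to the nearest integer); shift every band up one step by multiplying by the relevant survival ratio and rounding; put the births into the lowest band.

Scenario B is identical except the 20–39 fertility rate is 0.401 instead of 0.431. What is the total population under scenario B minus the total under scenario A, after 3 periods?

-1343

Call the groups 1 to 5, youngest first.
Period 1.
Births: 18800 × 0.431 = 8103  |  8000 × 0.09 = 720 — total 8823
Group 2: 12500 × 0.964 = 12050
Group 3: 18800 × 0.961 = 18067
Group 4: 8000 × 0.958 = 7664
Group 5: 12900 × 0.946 + 2800 × 0.519 = 12203 + 1453 = 13656
→ [8823, 12050, 18067, 7664, 13656]
Period 2.
Births: 12050 × 0.431 = 5194  |  18067 × 0.09 = 1626 — total 6820
Group 2: 8823 × 0.964 = 8505
Group 3: 12050 × 0.961 = 11580
Group 4: 18067 × 0.958 = 17308
Group 5: 7664 × 0.946 + 13656 × 0.519 = 7250 + 7087 = 14337
→ [6820, 8505, 11580, 17308, 14337]
Period 3.
Births: 8505 × 0.431 = 3666  |  11580 × 0.09 = 1042 — total 4708
Group 2: 6820 × 0.964 = 6574
Group 3: 8505 × 0.961 = 8173
Group 4: 11580 × 0.958 = 11094
Group 5: 17308 × 0.946 + 14337 × 0.519 = 16373 + 7441 = 23814
→ [4708, 6574, 8173, 11094, 23814]
Scenario A total after 3 periods: 54363
Scenario B projection —
Period 1.
Births: 18800 × 0.401 = 7539  |  8000 × 0.09 = 720 — total 8259
Group 2: 12500 × 0.964 = 12050
Group 3: 18800 × 0.961 = 18067
Group 4: 8000 × 0.958 = 7664
Group 5: 12900 × 0.946 + 2800 × 0.519 = 12203 + 1453 = 13656
→ [8259, 12050, 18067, 7664, 13656]
Period 2.
Births: 12050 × 0.401 = 4832  |  18067 × 0.09 = 1626 — total 6458
Group 2: 8259 × 0.964 = 7962
Group 3: 12050 × 0.961 = 11580
Group 4: 18067 × 0.958 = 17308
Group 5: 7664 × 0.946 + 13656 × 0.519 = 7250 + 7087 = 14337
→ [6458, 7962, 11580, 17308, 14337]
Period 3.
Births: 7962 × 0.401 = 3193  |  11580 × 0.09 = 1042 — total 4235
Group 2: 6458 × 0.964 = 6226
Group 3: 7962 × 0.961 = 7651
Group 4: 11580 × 0.958 = 11094
Group 5: 17308 × 0.946 + 14337 × 0.519 = 16373 + 7441 = 23814
→ [4235, 6226, 7651, 11094, 23814]
Scenario B total after 3 periods: 53020
Difference B − A = 53020 − 54363 = -1343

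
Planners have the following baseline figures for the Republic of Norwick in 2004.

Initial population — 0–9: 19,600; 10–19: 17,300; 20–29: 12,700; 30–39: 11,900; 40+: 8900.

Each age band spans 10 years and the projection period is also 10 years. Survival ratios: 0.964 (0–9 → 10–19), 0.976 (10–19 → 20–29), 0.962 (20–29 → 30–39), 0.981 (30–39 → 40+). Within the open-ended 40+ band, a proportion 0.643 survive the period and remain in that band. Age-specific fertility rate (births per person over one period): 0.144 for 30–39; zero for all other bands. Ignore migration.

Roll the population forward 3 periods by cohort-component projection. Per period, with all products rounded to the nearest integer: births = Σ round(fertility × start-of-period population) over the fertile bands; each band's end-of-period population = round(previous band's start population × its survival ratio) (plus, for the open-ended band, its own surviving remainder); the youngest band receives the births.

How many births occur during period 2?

Numbering the groups 1..5 from youngest to oldest:
After projecting period 1:
Births: 11900 × 0.144 = 1714
Group 2: 19600 × 0.964 = 18894
Group 3: 17300 × 0.976 = 16885
Group 4: 12700 × 0.962 = 12217
Group 5: 11900 × 0.981 + 8900 × 0.643 = 11674 + 5723 = 17397
Giving 1714 / 18894 / 16885 / 12217 / 17397.
After projecting period 2:
Births: 12217 × 0.144 = 1759
Group 2: 1714 × 0.964 = 1652
Group 3: 18894 × 0.976 = 18441
Group 4: 16885 × 0.962 = 16243
Group 5: 12217 × 0.981 + 17397 × 0.643 = 11985 + 11186 = 23171
Giving 1759 / 1652 / 18441 / 16243 / 23171.

1759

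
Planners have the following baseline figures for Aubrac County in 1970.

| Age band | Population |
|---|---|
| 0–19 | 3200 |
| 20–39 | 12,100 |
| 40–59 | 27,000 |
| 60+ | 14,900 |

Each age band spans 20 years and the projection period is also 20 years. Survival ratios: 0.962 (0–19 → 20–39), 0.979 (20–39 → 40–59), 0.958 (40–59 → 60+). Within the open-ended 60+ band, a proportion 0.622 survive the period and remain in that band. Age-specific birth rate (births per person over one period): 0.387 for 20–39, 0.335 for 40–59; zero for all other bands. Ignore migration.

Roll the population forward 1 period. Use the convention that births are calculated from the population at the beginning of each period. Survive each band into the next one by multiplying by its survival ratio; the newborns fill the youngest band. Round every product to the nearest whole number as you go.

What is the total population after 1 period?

Numbering the groups 1..4 from youngest to oldest:
[period 1]
Births: 12100 × 0.387 = 4683, 27000 × 0.335 = 9045 — total 13728
Group 2: 3200 × 0.962 = 3078
Group 3: 12100 × 0.979 = 11846
Group 4: 27000 × 0.958 + 14900 × 0.622 = 25866 + 9268 = 35134
End of period: [13728, 3078, 11846, 35134]
Total after period 1: 13728 + 3078 + 11846 + 35134 = 63786

63786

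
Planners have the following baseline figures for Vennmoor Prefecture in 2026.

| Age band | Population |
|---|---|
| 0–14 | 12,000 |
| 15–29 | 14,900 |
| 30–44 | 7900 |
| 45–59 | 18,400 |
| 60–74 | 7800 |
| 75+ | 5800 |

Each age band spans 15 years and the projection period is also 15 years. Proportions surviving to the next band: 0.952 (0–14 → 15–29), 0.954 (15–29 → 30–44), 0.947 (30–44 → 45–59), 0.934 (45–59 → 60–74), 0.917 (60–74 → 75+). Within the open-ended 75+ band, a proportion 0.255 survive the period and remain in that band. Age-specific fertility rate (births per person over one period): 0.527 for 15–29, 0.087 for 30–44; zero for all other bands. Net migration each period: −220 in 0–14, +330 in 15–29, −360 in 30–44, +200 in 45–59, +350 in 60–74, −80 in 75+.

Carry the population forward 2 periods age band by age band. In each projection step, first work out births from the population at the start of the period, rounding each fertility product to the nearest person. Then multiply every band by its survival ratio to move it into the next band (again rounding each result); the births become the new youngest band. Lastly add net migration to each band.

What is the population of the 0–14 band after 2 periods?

— Period 1 —
Births: 14900 * 0.527 = 7852, 7900 * 0.087 = 687 → total 8539
15–29: 12000 * 0.952 = 11424
30–44: 14900 * 0.954 = 14215
45–59: 7900 * 0.947 = 7481
60–74: 18400 * 0.934 = 17186
75+: 7800 * 0.917 + 5800 * 0.255 = 7153 + 1479 = 8632
Net migration: 0–14 − 220 → 8319; 15–29 + 330 → 11754; 30–44 − 360 → 13855; 45–59 + 200 → 7681; 60–74 + 350 → 17536; 75+ − 80 → 8552
End of period: [8319, 11754, 13855, 7681, 17536, 8552]
— Period 2 —
Births: 11754 * 0.527 = 6194, 13855 * 0.087 = 1205 → total 7399
15–29: 8319 * 0.952 = 7920
30–44: 11754 * 0.954 = 11213
45–59: 13855 * 0.947 = 13121
60–74: 7681 * 0.934 = 7174
75+: 17536 * 0.917 + 8552 * 0.255 = 16081 + 2181 = 18262
Net migration: 0–14 − 220 → 7179; 15–29 + 330 → 8250; 30–44 − 360 → 10853; 45–59 + 200 → 13321; 60–74 + 350 → 7524; 75+ − 80 → 18182
End of period: [7179, 8250, 10853, 13321, 7524, 18182]

7179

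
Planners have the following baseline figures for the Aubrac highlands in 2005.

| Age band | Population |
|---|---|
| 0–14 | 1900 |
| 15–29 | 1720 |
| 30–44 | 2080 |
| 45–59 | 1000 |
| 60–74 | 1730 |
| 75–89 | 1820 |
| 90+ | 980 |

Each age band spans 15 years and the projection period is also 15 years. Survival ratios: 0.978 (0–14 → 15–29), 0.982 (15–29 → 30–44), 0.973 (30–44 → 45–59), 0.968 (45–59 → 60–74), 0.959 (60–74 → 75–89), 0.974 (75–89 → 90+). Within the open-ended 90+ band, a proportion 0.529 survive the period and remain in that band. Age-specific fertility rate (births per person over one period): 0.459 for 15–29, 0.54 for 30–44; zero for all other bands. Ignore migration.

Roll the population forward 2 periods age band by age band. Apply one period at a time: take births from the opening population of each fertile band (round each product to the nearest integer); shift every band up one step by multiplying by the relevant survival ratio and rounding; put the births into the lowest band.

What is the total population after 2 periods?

12818

— Period 1 —
Births: 1720 × 0.459 = 789  |  2080 × 0.54 = 1123 ⇒ total 1912
15–29: 1900 × 0.978 = 1858
30–44: 1720 × 0.982 = 1689
45–59: 2080 × 0.973 = 2024
60–74: 1000 × 0.968 = 968
75–89: 1730 × 0.959 = 1659
90+: 1820 × 0.974 + 980 × 0.529 = 1773 + 518 = 2291
Population now: 0–14=1912, 15–29=1858, 30–44=1689, 45–59=2024, 60–74=968, 75–89=1659, 90+=2291
— Period 2 —
Births: 1858 × 0.459 = 853  |  1689 × 0.54 = 912 ⇒ total 1765
15–29: 1912 × 0.978 = 1870
30–44: 1858 × 0.982 = 1825
45–59: 1689 × 0.973 = 1643
60–74: 2024 × 0.968 = 1959
75–89: 968 × 0.959 = 928
90+: 1659 × 0.974 + 2291 × 0.529 = 1616 + 1212 = 2828
Population now: 0–14=1765, 15–29=1870, 30–44=1825, 45–59=1643, 60–74=1959, 75–89=928, 90+=2828
Total after period 2: 1765 + 1870 + 1825 + 1643 + 1959 + 928 + 2828 = 12818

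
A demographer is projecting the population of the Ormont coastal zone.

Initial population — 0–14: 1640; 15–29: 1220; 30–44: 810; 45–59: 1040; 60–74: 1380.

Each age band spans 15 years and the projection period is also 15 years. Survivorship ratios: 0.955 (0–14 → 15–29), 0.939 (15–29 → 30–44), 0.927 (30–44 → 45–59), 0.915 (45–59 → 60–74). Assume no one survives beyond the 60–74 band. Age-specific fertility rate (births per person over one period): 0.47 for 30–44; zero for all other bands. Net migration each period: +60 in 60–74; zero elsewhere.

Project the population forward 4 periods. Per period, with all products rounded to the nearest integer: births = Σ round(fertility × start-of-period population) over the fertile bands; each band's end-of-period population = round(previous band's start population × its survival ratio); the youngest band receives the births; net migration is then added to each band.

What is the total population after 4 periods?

[period 1]
Births: 810 × 0.47 = 381
15–29: 1640 × 0.955 = 1566
30–44: 1220 × 0.939 = 1146
45–59: 810 × 0.927 = 751
60–74: 1040 × 0.915 = 952
Net migration: 60–74 + 60 → 1012
End of period: [381, 1566, 1146, 751, 1012]
[period 2]
Births: 1146 × 0.47 = 539
15–29: 381 × 0.955 = 364
30–44: 1566 × 0.939 = 1470
45–59: 1146 × 0.927 = 1062
60–74: 751 × 0.915 = 687
Net migration: 60–74 + 60 → 747
End of period: [539, 364, 1470, 1062, 747]
[period 3]
Births: 1470 × 0.47 = 691
15–29: 539 × 0.955 = 515
30–44: 364 × 0.939 = 342
45–59: 1470 × 0.927 = 1363
60–74: 1062 × 0.915 = 972
Net migration: 60–74 + 60 → 1032
End of period: [691, 515, 342, 1363, 1032]
[period 4]
Births: 342 × 0.47 = 161
15–29: 691 × 0.955 = 660
30–44: 515 × 0.939 = 484
45–59: 342 × 0.927 = 317
60–74: 1363 × 0.915 = 1247
Net migration: 60–74 + 60 → 1307
End of period: [161, 660, 484, 317, 1307]
Total after period 4: 161 + 660 + 484 + 317 + 1307 = 2929

2929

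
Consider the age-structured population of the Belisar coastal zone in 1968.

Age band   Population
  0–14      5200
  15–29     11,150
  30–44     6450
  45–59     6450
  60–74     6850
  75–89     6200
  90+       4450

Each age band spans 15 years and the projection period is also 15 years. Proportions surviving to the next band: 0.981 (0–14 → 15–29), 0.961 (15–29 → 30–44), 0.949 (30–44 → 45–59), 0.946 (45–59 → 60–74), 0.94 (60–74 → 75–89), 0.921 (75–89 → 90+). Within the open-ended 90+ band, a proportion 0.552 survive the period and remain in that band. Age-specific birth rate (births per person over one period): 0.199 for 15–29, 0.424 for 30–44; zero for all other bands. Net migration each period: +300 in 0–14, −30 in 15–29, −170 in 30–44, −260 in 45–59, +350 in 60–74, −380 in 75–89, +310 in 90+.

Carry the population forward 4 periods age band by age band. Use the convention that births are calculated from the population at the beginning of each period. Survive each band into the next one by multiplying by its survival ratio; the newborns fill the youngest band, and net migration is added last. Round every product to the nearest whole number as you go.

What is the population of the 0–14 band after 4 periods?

3438

Period 1:
Births: 11150 * 0.199 = 2219  |  6450 * 0.424 = 2735 — total 4954
15–29: 5200 * 0.981 = 5101
30–44: 11150 * 0.961 = 10715
45–59: 6450 * 0.949 = 6121
60–74: 6450 * 0.946 = 6102
75–89: 6850 * 0.94 = 6439
90+: 6200 * 0.921 + 4450 * 0.552 = 5710 + 2456 = 8166
Net migration: 0–14 + 300 → 5254; 15–29 − 30 → 5071; 30–44 − 170 → 10545; 45–59 − 260 → 5861; 60–74 + 350 → 6452; 75–89 − 380 → 6059; 90+ + 310 → 8476
Population now: 0–14=5254, 15–29=5071, 30–44=10545, 45–59=5861, 60–74=6452, 75–89=6059, 90+=8476
Period 2:
Births: 5071 * 0.199 = 1009  |  10545 * 0.424 = 4471 — total 5480
15–29: 5254 * 0.981 = 5154
30–44: 5071 * 0.961 = 4873
45–59: 10545 * 0.949 = 10007
60–74: 5861 * 0.946 = 5545
75–89: 6452 * 0.94 = 6065
90+: 6059 * 0.921 + 8476 * 0.552 = 5580 + 4679 = 10259
Net migration: 0–14 + 300 → 5780; 15–29 − 30 → 5124; 30–44 − 170 → 4703; 45–59 − 260 → 9747; 60–74 + 350 → 5895; 75–89 − 380 → 5685; 90+ + 310 → 10569
Population now: 0–14=5780, 15–29=5124, 30–44=4703, 45–59=9747, 60–74=5895, 75–89=5685, 90+=10569
Period 3:
Births: 5124 * 0.199 = 1020  |  4703 * 0.424 = 1994 — total 3014
15–29: 5780 * 0.981 = 5670
30–44: 5124 * 0.961 = 4924
45–59: 4703 * 0.949 = 4463
60–74: 9747 * 0.946 = 9221
75–89: 5895 * 0.94 = 5541
90+: 5685 * 0.921 + 10569 * 0.552 = 5236 + 5834 = 11070
Net migration: 0–14 + 300 → 3314; 15–29 − 30 → 5640; 30–44 − 170 → 4754; 45–59 − 260 → 4203; 60–74 + 350 → 9571; 75–89 − 380 → 5161; 90+ + 310 → 11380
Population now: 0–14=3314, 15–29=5640, 30–44=4754, 45–59=4203, 60–74=9571, 75–89=5161, 90+=11380
Period 4:
Births: 5640 * 0.199 = 1122  |  4754 * 0.424 = 2016 — total 3138
15–29: 3314 * 0.981 = 3251
30–44: 5640 * 0.961 = 5420
45–59: 4754 * 0.949 = 4512
60–74: 4203 * 0.946 = 3976
75–89: 9571 * 0.94 = 8997
90+: 5161 * 0.921 + 11380 * 0.552 = 4753 + 6282 = 11035
Net migration: 0–14 + 300 → 3438; 15–29 − 30 → 3221; 30–44 − 170 → 5250; 45–59 − 260 → 4252; 60–74 + 350 → 4326; 75–89 − 380 → 8617; 90+ + 310 → 11345
Population now: 0–14=3438, 15–29=3221, 30–44=5250, 45–59=4252, 60–74=4326, 75–89=8617, 90+=11345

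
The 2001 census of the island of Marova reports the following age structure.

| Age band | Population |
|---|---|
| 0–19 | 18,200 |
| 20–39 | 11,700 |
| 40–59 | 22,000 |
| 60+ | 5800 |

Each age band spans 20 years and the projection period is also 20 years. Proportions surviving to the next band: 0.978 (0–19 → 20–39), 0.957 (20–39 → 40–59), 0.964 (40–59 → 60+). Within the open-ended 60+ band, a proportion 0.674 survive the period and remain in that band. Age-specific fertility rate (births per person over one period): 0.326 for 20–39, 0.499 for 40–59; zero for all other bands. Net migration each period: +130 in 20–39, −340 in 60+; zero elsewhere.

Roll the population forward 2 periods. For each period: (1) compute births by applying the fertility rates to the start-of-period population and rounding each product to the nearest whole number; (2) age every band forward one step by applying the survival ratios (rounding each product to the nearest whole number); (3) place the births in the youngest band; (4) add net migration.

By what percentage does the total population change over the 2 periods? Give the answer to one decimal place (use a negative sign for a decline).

(Groups numbered youngest = 1 to oldest = 4.)
Period 1:
Births: 11700 * 0.326 = 3814, 22000 * 0.499 = 10978 → total 14792
Group 2: 18200 * 0.978 = 17800
Group 3: 11700 * 0.957 = 11197
Group 4: 22000 * 0.964 + 5800 * 0.674 = 21208 + 3909 = 25117
Net migration: Group 2 + 130 → 17930; Group 4 − 340 → 24777
Population now: 0–19=14792, 20–39=17930, 40–59=11197, 60+=24777
Period 2:
Births: 17930 * 0.326 = 5845, 11197 * 0.499 = 5587 → total 11432
Group 2: 14792 * 0.978 = 14467
Group 3: 17930 * 0.957 = 17159
Group 4: 11197 * 0.964 + 24777 * 0.674 = 10794 + 16700 = 27494
Net migration: Group 2 + 130 → 14597; Group 4 − 340 → 27154
Population now: 0–19=11432, 20–39=14597, 40–59=17159, 60+=27154
Total: 57700 → 70342; change = 12642; percentage change = 21.9%

21.9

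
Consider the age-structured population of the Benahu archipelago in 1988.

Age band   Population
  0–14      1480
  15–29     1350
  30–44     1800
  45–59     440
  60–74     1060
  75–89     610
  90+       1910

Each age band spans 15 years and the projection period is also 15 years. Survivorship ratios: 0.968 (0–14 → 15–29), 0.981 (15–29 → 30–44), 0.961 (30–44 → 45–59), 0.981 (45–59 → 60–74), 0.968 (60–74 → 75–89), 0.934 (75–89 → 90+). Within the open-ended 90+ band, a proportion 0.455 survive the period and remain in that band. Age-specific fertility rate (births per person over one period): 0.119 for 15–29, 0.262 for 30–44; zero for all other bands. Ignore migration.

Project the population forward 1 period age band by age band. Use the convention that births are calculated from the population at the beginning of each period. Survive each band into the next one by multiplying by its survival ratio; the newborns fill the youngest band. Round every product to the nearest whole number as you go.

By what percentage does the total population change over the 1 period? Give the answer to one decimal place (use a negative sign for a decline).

— Period 1 —
Births: 1350 × 0.119 = 161  |  1800 × 0.262 = 472 ⇒ total 633
15–29: 1480 × 0.968 = 1433
30–44: 1350 × 0.981 = 1324
45–59: 1800 × 0.961 = 1730
60–74: 440 × 0.981 = 432
75–89: 1060 × 0.968 = 1026
90+: 610 × 0.934 + 1910 × 0.455 = 570 + 869 = 1439
End of period: [633, 1433, 1324, 1730, 432, 1026, 1439]
Total: 8650 → 8017; change = -633; percentage change = -7.3%

-7.3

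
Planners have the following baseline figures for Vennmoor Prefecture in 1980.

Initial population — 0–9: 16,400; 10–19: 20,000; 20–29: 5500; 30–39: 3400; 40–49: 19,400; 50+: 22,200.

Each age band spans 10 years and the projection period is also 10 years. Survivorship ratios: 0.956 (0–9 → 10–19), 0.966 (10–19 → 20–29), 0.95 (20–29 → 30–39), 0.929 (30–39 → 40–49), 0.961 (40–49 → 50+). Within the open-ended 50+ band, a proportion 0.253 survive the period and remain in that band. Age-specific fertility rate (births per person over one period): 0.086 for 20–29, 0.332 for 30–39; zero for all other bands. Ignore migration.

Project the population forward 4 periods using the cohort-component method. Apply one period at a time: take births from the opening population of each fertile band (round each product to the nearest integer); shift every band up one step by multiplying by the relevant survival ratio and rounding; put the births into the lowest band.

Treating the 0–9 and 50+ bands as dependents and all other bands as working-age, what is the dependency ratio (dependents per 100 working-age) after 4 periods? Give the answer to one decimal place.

92.3

Let band 1 be 0–9 through band 6 = 50+.
Period 1.
Births: 5500 × 0.086 = 473, 3400 × 0.332 = 1129 ⇒ total 1602
Band 2: 16400 × 0.956 = 15678
Band 3: 20000 × 0.966 = 19320
Band 4: 5500 × 0.95 = 5225
Band 5: 3400 × 0.929 = 3159
Band 6: 19400 × 0.961 + 22200 × 0.253 = 18643 + 5617 = 24260
→ [1602, 15678, 19320, 5225, 3159, 24260]
Period 2.
Births: 19320 × 0.086 = 1662, 5225 × 0.332 = 1735 ⇒ total 3397
Band 2: 1602 × 0.956 = 1532
Band 3: 15678 × 0.966 = 15145
Band 4: 19320 × 0.95 = 18354
Band 5: 5225 × 0.929 = 4854
Band 6: 3159 × 0.961 + 24260 × 0.253 = 3036 + 6138 = 9174
→ [3397, 1532, 15145, 18354, 4854, 9174]
Period 3.
Births: 15145 × 0.086 = 1302, 18354 × 0.332 = 6094 ⇒ total 7396
Band 2: 3397 × 0.956 = 3248
Band 3: 1532 × 0.966 = 1480
Band 4: 15145 × 0.95 = 14388
Band 5: 18354 × 0.929 = 17051
Band 6: 4854 × 0.961 + 9174 × 0.253 = 4665 + 2321 = 6986
→ [7396, 3248, 1480, 14388, 17051, 6986]
Period 4.
Births: 1480 × 0.086 = 127, 14388 × 0.332 = 4777 ⇒ total 4904
Band 2: 7396 × 0.956 = 7071
Band 3: 3248 × 0.966 = 3138
Band 4: 1480 × 0.95 = 1406
Band 5: 14388 × 0.929 = 13366
Band 6: 17051 × 0.961 + 6986 × 0.253 = 16386 + 1767 = 18153
→ [4904, 7071, 3138, 1406, 13366, 18153]
Dependents (band 0–9 + band 50+) = 4904 + 18153 = 23057; working-age = 24981; ratio = 23057/24981 × 100 = 92.3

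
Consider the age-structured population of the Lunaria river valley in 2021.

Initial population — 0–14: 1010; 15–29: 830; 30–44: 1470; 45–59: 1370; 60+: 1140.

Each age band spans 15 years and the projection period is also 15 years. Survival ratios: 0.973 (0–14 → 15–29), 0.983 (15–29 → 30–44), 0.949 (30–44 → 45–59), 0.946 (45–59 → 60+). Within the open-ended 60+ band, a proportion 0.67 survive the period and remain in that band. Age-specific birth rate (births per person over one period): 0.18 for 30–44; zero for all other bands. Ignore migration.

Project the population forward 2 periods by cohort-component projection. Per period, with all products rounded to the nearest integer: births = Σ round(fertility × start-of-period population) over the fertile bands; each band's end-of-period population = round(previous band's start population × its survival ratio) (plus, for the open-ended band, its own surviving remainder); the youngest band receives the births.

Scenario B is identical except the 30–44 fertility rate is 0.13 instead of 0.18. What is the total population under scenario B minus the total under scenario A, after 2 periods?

Call the bands 1 to 5, youngest first.
Period 1:
Births: 1470 * 0.18 = 265
Band 2: 1010 * 0.973 = 983
Band 3: 830 * 0.983 = 816
Band 4: 1470 * 0.949 = 1395
Band 5: 1370 * 0.946 + 1140 * 0.67 = 1296 + 764 = 2060
Population now: 0–14=265, 15–29=983, 30–44=816, 45–59=1395, 60+=2060
Period 2:
Births: 816 * 0.18 = 147
Band 2: 265 * 0.973 = 258
Band 3: 983 * 0.983 = 966
Band 4: 816 * 0.949 = 774
Band 5: 1395 * 0.946 + 2060 * 0.67 = 1320 + 1380 = 2700
Population now: 0–14=147, 15–29=258, 30–44=966, 45–59=774, 60+=2700
Scenario A total after 2 periods: 4845
Scenario B projection —
Period 1:
Births: 1470 * 0.13 = 191
Band 2: 1010 * 0.973 = 983
Band 3: 830 * 0.983 = 816
Band 4: 1470 * 0.949 = 1395
Band 5: 1370 * 0.946 + 1140 * 0.67 = 1296 + 764 = 2060
Population now: 0–14=191, 15–29=983, 30–44=816, 45–59=1395, 60+=2060
Period 2:
Births: 816 * 0.13 = 106
Band 2: 191 * 0.973 = 186
Band 3: 983 * 0.983 = 966
Band 4: 816 * 0.949 = 774
Band 5: 1395 * 0.946 + 2060 * 0.67 = 1320 + 1380 = 2700
Population now: 0–14=106, 15–29=186, 30–44=966, 45–59=774, 60+=2700
Scenario B total after 2 periods: 4732
Difference B − A = 4732 − 4845 = -113

-113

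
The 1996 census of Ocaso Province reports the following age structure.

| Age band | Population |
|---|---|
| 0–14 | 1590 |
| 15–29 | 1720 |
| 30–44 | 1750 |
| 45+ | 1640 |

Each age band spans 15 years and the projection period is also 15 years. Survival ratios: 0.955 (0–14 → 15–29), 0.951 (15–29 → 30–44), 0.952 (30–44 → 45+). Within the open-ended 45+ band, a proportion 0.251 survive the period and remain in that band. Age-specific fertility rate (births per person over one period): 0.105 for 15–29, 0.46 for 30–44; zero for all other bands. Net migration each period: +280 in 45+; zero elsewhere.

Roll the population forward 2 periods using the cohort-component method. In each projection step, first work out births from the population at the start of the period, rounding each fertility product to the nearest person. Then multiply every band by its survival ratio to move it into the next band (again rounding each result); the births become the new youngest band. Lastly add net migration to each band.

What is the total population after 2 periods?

5727

After projecting period 1:
Births: 1720 × 0.105 = 181 ; 1750 × 0.46 = 805 → 986
15–29: 1590 × 0.955 = 1518
30–44: 1720 × 0.951 = 1636
45+: 1750 × 0.952 + 1640 × 0.251 = 1666 + 412 = 2078
Net migration: 45+ + 280 → 2358
End of period: [986, 1518, 1636, 2358]
After projecting period 2:
Births: 1518 × 0.105 = 159 ; 1636 × 0.46 = 753 → 912
15–29: 986 × 0.955 = 942
30–44: 1518 × 0.951 = 1444
45+: 1636 × 0.952 + 2358 × 0.251 = 1557 + 592 = 2149
Net migration: 45+ + 280 → 2429
End of period: [912, 942, 1444, 2429]
Total after period 2: 912 + 942 + 1444 + 2429 = 5727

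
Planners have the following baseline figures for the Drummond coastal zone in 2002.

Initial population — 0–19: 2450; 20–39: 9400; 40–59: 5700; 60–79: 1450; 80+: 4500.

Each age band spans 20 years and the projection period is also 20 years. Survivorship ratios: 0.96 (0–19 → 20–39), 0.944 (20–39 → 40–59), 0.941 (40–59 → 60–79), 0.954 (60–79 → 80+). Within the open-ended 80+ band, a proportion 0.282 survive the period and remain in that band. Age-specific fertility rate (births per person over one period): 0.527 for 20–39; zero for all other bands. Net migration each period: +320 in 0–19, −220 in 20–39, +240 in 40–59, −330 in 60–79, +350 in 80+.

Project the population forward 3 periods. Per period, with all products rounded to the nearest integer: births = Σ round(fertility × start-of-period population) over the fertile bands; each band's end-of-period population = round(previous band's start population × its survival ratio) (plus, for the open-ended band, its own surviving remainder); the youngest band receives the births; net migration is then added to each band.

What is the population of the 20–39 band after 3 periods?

(Bands numbered youngest = 1 to oldest = 5.)
— Period 1 —
Births: 9400 * 0.527 = 4954
Band 2: 2450 * 0.96 = 2352
Band 3: 9400 * 0.944 = 8874
Band 4: 5700 * 0.941 = 5364
Band 5: 1450 * 0.954 + 4500 * 0.282 = 1383 + 1269 = 2652
Net migration: Band 1 + 320 → 5274; Band 2 − 220 → 2132; Band 3 + 240 → 9114; Band 4 − 330 → 5034; Band 5 + 350 → 3002
Population now: 0–19=5274, 20–39=2132, 40–59=9114, 60–79=5034, 80+=3002
— Period 2 —
Births: 2132 * 0.527 = 1124
Band 2: 5274 * 0.96 = 5063
Band 3: 2132 * 0.944 = 2013
Band 4: 9114 * 0.941 = 8576
Band 5: 5034 * 0.954 + 3002 * 0.282 = 4802 + 847 = 5649
Net migration: Band 1 + 320 → 1444; Band 2 − 220 → 4843; Band 3 + 240 → 2253; Band 4 − 330 → 8246; Band 5 + 350 → 5999
Population now: 0–19=1444, 20–39=4843, 40–59=2253, 60–79=8246, 80+=5999
— Period 3 —
Births: 4843 * 0.527 = 2552
Band 2: 1444 * 0.96 = 1386
Band 3: 4843 * 0.944 = 4572
Band 4: 2253 * 0.941 = 2120
Band 5: 8246 * 0.954 + 5999 * 0.282 = 7867 + 1692 = 9559
Net migration: Band 1 + 320 → 2872; Band 2 − 220 → 1166; Band 3 + 240 → 4812; Band 4 − 330 → 1790; Band 5 + 350 → 9909
Population now: 0–19=2872, 20–39=1166, 40–59=4812, 60–79=1790, 80+=9909

1166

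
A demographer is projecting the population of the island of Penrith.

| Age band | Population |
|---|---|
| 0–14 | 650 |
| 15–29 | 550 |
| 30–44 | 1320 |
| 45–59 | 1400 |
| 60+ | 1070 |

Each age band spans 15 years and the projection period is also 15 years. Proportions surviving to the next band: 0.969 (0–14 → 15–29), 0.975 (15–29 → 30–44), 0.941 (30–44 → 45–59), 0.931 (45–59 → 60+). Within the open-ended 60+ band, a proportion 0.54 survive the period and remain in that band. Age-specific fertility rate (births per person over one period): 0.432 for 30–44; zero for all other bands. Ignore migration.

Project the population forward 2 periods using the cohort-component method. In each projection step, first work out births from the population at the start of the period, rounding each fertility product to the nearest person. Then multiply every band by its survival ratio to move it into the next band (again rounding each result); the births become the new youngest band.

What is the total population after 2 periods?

— Period 1 —
Births: 1320 × 0.432 = 570
15–29: 650 × 0.969 = 630
30–44: 550 × 0.975 = 536
45–59: 1320 × 0.941 = 1242
60+: 1400 × 0.931 + 1070 × 0.54 = 1303 + 578 = 1881
→ [570, 630, 536, 1242, 1881]
— Period 2 —
Births: 536 × 0.432 = 232
15–29: 570 × 0.969 = 552
30–44: 630 × 0.975 = 614
45–59: 536 × 0.941 = 504
60+: 1242 × 0.931 + 1881 × 0.54 = 1156 + 1016 = 2172
→ [232, 552, 614, 504, 2172]
Total after period 2: 232 + 552 + 614 + 504 + 2172 = 4074

4074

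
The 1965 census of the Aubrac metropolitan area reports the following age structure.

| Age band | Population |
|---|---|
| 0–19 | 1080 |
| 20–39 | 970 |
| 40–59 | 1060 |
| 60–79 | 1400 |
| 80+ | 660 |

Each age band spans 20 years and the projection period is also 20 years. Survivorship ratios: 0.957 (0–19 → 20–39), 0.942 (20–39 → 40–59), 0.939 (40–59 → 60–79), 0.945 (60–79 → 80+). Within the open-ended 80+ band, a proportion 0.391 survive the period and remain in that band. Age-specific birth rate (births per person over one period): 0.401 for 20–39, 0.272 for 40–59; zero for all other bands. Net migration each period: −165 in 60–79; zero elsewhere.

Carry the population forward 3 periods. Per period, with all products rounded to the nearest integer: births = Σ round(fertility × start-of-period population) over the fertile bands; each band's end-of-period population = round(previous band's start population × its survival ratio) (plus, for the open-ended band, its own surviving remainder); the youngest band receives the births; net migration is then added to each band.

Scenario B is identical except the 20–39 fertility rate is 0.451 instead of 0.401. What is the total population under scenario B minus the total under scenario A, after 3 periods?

Let band 1 be 0–19 through band 5 = 80+.
[period 1]
Births: 970 × 0.401 = 389  |  1060 × 0.272 = 288 → 677
Band 2: 1080 × 0.957 = 1034
Band 3: 970 × 0.942 = 914
Band 4: 1060 × 0.939 = 995
Band 5: 1400 × 0.945 + 660 × 0.391 = 1323 + 258 = 1581
Net migration: Band 4 − 165 → 830
Population now: 0–19=677, 20–39=1034, 40–59=914, 60–79=830, 80+=1581
[period 2]
Births: 1034 × 0.401 = 415  |  914 × 0.272 = 249 → 664
Band 2: 677 × 0.957 = 648
Band 3: 1034 × 0.942 = 974
Band 4: 914 × 0.939 = 858
Band 5: 830 × 0.945 + 1581 × 0.391 = 784 + 618 = 1402
Net migration: Band 4 − 165 → 693
Population now: 0–19=664, 20–39=648, 40–59=974, 60–79=693, 80+=1402
[period 3]
Births: 648 × 0.401 = 260  |  974 × 0.272 = 265 → 525
Band 2: 664 × 0.957 = 635
Band 3: 648 × 0.942 = 610
Band 4: 974 × 0.939 = 915
Band 5: 693 × 0.945 + 1402 × 0.391 = 655 + 548 = 1203
Net migration: Band 4 − 165 → 750
Population now: 0–19=525, 20–39=635, 40–59=610, 60–79=750, 80+=1203
Scenario A total after 3 periods: 3723
Scenario B projection —
[period 1]
Births: 970 × 0.451 = 437  |  1060 × 0.272 = 288 → 725
Band 2: 1080 × 0.957 = 1034
Band 3: 970 × 0.942 = 914
Band 4: 1060 × 0.939 = 995
Band 5: 1400 × 0.945 + 660 × 0.391 = 1323 + 258 = 1581
Net migration: Band 4 − 165 → 830
Population now: 0–19=725, 20–39=1034, 40–59=914, 60–79=830, 80+=1581
[period 2]
Births: 1034 × 0.451 = 466  |  914 × 0.272 = 249 → 715
Band 2: 725 × 0.957 = 694
Band 3: 1034 × 0.942 = 974
Band 4: 914 × 0.939 = 858
Band 5: 830 × 0.945 + 1581 × 0.391 = 784 + 618 = 1402
Net migration: Band 4 − 165 → 693
Population now: 0–19=715, 20–39=694, 40–59=974, 60–79=693, 80+=1402
[period 3]
Births: 694 × 0.451 = 313  |  974 × 0.272 = 265 → 578
Band 2: 715 × 0.957 = 684
Band 3: 694 × 0.942 = 654
Band 4: 974 × 0.939 = 915
Band 5: 693 × 0.945 + 1402 × 0.391 = 655 + 548 = 1203
Net migration: Band 4 − 165 → 750
Population now: 0–19=578, 20–39=684, 40–59=654, 60–79=750, 80+=1203
Scenario B total after 3 periods: 3869
Difference B − A = 3869 − 3723 = 146

146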